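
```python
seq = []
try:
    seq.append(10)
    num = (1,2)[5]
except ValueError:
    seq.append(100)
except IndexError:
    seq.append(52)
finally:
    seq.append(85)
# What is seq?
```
[10, 52, 85]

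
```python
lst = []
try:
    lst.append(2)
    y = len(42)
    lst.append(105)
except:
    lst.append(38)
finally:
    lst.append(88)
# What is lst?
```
[2, 38, 88]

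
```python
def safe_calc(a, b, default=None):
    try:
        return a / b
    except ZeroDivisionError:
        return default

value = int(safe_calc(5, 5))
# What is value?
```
1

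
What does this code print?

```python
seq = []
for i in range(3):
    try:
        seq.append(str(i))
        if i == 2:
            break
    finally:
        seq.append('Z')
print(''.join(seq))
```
0Z1Z2Z

finally runs even when breaking out of loop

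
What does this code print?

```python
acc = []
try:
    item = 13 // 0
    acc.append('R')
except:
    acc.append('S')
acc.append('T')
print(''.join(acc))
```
ST

Exception raised in try, caught by bare except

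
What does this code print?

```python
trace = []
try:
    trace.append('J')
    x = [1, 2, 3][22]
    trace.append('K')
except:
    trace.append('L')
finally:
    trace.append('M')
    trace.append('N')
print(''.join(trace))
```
JLMN

Code before exception runs, then except, then all of finally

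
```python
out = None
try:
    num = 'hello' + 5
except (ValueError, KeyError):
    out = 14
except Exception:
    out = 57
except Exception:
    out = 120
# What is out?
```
57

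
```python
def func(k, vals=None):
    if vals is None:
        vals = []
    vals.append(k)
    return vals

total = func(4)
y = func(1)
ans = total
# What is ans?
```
[4]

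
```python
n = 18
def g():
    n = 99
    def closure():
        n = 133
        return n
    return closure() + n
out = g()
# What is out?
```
232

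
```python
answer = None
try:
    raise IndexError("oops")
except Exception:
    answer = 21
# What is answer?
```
21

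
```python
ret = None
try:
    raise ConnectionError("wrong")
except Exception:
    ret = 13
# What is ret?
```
13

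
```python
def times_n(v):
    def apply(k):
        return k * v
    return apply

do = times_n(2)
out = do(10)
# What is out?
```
20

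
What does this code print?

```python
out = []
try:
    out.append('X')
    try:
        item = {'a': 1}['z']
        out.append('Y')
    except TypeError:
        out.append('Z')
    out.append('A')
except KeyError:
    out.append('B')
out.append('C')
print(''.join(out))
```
XBC

Inner handler doesn't match, propagates to outer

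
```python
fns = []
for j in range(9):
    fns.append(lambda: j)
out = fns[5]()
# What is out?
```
8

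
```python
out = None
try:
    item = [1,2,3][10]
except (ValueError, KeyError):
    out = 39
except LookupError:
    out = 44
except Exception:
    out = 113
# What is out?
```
44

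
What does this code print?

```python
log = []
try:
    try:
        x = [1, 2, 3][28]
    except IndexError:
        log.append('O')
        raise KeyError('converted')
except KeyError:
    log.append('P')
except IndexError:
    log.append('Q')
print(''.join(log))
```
OP

New KeyError raised, caught by outer KeyError handler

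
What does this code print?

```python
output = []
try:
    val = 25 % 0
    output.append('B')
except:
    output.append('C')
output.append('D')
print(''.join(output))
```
CD

Exception raised in try, caught by bare except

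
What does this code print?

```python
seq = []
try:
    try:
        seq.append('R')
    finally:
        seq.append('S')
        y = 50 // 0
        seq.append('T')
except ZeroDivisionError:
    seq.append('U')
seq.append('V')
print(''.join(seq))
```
RSUV

Exception in inner finally caught by outer except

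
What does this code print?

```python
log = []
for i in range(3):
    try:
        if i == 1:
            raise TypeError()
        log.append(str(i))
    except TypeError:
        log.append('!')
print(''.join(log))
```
0!2

Exception on i=1 caught, loop continues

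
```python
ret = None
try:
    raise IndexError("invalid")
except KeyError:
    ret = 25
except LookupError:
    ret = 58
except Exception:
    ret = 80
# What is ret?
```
58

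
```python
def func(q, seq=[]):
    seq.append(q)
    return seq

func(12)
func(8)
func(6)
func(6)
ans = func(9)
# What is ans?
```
[12, 8, 6, 6, 9]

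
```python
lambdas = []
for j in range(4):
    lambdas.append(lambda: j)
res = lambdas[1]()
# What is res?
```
3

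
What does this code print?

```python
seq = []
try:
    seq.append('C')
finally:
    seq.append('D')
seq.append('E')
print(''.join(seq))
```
CDE

try/finally without except, no exception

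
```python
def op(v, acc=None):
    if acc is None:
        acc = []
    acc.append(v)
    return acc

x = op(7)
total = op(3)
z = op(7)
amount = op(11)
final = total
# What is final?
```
[3]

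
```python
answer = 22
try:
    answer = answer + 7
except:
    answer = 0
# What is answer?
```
29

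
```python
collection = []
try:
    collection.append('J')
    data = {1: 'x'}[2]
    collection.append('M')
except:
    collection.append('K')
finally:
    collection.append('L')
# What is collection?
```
['J', 'K', 'L']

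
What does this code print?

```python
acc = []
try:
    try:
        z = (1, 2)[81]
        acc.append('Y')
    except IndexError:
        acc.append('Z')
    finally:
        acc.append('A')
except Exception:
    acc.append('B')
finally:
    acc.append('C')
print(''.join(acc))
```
ZAC

Both finally blocks run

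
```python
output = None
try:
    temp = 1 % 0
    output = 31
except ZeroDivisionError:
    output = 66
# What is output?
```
66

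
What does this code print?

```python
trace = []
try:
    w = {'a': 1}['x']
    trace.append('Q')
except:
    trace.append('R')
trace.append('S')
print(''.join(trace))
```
RS

Exception raised in try, caught by bare except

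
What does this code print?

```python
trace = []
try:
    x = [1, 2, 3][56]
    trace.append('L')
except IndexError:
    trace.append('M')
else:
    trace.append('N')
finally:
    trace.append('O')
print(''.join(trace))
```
MO

Exception: except runs, else skipped, finally runs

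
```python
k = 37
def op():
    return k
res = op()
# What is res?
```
37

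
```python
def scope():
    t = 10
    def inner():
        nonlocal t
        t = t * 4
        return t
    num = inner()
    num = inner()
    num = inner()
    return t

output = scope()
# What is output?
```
640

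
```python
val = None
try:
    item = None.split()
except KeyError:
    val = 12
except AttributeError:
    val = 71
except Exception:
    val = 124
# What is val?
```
71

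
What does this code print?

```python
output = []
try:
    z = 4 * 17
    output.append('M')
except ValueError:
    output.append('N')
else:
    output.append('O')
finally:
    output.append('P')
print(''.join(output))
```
MOP

else runs before finally when no exception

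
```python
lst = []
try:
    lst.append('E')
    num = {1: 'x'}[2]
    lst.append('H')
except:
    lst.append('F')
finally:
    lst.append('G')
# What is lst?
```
['E', 'F', 'G']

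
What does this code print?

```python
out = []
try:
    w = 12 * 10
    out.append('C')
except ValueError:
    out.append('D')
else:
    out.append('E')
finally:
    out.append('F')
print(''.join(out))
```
CEF

else runs before finally when no exception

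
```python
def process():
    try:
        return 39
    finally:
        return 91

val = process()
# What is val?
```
91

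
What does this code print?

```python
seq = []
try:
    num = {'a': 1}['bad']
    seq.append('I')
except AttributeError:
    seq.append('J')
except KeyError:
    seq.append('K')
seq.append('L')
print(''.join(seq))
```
KL

KeyError is caught by its specific handler, not AttributeError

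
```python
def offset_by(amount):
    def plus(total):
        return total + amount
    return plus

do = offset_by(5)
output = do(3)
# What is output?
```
8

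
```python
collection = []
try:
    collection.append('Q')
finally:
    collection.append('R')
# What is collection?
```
['Q', 'R']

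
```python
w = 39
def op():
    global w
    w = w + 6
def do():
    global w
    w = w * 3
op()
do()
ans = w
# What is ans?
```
135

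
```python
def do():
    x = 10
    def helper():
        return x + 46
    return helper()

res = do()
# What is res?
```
56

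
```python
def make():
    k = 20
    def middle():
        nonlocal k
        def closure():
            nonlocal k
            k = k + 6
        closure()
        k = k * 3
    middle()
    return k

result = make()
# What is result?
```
78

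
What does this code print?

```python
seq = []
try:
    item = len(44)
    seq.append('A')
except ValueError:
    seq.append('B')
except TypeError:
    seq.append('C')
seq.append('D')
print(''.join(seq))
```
CD

TypeError is caught by its specific handler, not ValueError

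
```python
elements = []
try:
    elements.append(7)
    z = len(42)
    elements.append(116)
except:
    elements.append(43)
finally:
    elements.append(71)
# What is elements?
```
[7, 43, 71]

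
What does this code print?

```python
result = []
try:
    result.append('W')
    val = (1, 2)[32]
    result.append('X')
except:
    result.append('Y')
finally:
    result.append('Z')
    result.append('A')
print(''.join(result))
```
WYZA

Code before exception runs, then except, then all of finally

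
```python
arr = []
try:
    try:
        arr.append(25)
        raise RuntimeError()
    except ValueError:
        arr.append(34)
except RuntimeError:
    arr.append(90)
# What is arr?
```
[25, 90]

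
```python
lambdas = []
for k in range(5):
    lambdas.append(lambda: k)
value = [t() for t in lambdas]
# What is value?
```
[4, 4, 4, 4, 4]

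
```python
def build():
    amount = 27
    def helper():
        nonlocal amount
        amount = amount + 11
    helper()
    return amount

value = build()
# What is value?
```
38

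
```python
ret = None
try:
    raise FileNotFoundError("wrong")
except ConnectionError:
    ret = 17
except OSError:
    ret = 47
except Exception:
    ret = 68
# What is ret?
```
47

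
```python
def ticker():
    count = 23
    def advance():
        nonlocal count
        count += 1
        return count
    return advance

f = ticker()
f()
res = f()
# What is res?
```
25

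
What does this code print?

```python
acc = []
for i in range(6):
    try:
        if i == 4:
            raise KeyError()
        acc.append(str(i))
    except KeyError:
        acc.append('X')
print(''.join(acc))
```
0123X5

Exception on i=4 caught, loop continues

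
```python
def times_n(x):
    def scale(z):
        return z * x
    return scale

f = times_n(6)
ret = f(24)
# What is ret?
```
144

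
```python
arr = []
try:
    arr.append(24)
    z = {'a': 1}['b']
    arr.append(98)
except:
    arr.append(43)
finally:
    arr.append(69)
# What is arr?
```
[24, 43, 69]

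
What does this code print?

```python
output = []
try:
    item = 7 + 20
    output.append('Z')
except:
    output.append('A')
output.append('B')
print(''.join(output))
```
ZB

No exception, try block completes normally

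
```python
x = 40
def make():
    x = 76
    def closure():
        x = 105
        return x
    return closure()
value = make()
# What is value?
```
105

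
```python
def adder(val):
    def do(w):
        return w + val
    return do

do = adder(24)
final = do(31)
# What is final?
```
55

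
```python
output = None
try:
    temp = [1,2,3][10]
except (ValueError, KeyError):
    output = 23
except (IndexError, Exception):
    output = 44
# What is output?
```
44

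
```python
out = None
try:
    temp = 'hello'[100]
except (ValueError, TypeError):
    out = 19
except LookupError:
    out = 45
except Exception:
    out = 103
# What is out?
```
45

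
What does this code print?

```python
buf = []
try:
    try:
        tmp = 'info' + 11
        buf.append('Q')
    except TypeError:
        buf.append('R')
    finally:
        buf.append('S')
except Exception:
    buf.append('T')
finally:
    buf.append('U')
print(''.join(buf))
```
RSU

Both finally blocks run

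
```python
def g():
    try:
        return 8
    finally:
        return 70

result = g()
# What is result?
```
70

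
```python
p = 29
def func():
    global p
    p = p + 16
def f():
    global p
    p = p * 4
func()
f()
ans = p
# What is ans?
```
180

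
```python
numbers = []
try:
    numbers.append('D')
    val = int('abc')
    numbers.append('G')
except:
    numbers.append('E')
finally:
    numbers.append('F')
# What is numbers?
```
['D', 'E', 'F']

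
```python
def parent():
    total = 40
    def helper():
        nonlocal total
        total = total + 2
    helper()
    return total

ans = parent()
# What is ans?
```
42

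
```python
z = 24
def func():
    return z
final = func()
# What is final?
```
24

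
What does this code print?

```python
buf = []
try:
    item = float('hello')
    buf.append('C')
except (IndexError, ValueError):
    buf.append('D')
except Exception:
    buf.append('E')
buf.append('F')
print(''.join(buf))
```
DF

ValueError matches tuple containing it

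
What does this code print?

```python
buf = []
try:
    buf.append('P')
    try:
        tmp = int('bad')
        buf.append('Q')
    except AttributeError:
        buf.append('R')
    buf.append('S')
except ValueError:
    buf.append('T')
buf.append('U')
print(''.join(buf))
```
PTU

Inner handler doesn't match, propagates to outer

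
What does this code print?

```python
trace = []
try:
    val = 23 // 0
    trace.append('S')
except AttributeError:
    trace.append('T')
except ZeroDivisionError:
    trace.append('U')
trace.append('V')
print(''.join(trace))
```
UV

ZeroDivisionError is caught by its specific handler, not AttributeError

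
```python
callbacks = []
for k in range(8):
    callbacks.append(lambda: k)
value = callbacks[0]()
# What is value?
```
7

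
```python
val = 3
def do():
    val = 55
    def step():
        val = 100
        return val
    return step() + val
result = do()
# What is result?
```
155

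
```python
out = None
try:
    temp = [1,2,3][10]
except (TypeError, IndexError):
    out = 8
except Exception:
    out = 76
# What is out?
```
8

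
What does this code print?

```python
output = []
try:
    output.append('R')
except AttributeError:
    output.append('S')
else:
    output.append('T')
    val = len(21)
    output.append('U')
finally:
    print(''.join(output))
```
RT

Try succeeds, else appends 'T', TypeError in else is uncaught, finally prints before exception propagates ('U' never appended)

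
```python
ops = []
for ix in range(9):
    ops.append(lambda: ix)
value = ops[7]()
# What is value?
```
8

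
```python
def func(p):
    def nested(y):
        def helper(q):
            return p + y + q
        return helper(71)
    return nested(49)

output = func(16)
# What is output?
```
136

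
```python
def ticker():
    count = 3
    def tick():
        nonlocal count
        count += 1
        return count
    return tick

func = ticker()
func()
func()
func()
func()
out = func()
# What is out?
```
8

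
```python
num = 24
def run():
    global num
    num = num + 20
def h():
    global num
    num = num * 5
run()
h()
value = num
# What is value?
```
220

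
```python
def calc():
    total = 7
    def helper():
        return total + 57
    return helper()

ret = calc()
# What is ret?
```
64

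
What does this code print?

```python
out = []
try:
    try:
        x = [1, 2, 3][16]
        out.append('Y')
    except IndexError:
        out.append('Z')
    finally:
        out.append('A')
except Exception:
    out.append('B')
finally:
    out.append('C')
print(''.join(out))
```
ZAC

Both finally blocks run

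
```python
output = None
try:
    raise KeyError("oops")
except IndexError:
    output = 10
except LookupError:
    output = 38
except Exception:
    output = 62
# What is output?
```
38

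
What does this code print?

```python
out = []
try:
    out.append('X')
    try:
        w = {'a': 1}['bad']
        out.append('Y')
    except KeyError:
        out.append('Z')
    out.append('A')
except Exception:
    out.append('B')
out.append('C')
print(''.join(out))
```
XZAC

Inner exception caught by inner handler, outer continues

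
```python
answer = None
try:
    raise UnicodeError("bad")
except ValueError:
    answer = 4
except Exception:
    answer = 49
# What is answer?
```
4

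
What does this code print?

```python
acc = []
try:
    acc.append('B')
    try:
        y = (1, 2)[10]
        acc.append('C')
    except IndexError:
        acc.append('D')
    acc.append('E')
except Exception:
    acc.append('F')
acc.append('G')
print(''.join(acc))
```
BDEG

Inner exception caught by inner handler, outer continues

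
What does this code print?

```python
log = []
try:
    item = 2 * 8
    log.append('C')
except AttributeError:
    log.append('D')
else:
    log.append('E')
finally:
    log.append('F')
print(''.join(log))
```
CEF

else runs before finally when no exception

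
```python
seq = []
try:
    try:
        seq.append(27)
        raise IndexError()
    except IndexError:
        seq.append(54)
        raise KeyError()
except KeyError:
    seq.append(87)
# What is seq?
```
[27, 54, 87]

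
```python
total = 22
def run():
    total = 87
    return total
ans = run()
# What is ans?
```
87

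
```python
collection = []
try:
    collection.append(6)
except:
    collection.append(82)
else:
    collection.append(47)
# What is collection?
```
[6, 47]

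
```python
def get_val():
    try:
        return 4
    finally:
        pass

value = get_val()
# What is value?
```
4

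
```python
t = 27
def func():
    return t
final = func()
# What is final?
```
27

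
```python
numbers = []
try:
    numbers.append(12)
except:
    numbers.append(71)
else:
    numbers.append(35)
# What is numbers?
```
[12, 35]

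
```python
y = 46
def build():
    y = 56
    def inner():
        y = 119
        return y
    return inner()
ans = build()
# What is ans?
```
119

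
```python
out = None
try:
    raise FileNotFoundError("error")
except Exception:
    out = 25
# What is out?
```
25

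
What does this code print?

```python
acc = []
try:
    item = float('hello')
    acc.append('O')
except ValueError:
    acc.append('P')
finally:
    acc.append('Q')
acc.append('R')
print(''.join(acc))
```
PQR

finally always runs, even after exception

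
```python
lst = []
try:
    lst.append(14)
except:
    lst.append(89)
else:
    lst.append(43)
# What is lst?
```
[14, 43]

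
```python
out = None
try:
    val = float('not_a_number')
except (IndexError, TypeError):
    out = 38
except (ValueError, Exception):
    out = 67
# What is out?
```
67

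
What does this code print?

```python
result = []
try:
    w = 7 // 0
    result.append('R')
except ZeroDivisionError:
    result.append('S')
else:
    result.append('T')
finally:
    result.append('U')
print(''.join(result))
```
SU

Exception: except runs, else skipped, finally runs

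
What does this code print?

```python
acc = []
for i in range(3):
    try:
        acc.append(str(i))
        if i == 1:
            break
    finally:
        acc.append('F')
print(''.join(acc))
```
0F1F

finally runs even when breaking out of loop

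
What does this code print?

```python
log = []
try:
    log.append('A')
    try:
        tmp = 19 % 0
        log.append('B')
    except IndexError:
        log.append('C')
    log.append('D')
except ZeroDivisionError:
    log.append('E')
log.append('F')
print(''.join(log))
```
AEF

Inner handler doesn't match, propagates to outer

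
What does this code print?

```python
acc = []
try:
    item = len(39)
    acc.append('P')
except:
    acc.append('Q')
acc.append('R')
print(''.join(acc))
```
QR

Exception raised in try, caught by bare except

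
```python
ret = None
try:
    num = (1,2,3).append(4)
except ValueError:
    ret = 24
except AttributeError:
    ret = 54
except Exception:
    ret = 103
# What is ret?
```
54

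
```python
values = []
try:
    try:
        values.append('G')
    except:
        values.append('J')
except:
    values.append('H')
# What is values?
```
['G']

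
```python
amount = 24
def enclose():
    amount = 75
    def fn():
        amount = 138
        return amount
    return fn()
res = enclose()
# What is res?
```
138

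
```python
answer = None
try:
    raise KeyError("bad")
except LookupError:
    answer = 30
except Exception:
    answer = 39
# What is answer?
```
30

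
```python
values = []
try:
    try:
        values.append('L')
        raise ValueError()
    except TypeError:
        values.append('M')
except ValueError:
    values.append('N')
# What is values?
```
['L', 'N']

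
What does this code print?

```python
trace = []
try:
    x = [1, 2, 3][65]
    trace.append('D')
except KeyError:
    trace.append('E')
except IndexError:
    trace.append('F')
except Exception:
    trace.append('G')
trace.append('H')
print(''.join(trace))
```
FH

IndexError matches before generic Exception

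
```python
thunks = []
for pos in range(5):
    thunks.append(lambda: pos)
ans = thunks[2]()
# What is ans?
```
4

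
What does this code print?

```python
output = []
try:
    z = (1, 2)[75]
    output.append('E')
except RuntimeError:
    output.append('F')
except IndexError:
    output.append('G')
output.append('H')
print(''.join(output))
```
GH

IndexError is caught by its specific handler, not RuntimeError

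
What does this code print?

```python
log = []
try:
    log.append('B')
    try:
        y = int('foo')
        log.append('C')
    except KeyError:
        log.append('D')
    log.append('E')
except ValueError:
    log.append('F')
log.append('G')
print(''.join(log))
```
BFG

Inner handler doesn't match, propagates to outer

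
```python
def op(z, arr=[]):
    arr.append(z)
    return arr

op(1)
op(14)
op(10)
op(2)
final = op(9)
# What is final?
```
[1, 14, 10, 2, 9]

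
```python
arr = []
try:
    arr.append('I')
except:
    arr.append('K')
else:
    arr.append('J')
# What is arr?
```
['I', 'J']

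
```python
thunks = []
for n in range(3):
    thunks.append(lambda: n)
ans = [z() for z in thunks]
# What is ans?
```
[2, 2, 2]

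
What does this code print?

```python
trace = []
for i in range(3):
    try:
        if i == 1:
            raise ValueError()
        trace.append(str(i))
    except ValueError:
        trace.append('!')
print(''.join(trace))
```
0!2

Exception on i=1 caught, loop continues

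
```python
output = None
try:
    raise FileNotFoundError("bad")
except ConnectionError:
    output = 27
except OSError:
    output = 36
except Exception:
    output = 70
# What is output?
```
36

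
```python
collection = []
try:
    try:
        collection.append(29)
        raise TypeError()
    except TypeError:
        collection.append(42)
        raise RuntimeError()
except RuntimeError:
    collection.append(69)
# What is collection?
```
[29, 42, 69]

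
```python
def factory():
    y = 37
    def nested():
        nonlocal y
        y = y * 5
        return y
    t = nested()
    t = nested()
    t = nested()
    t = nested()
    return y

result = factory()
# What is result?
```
23125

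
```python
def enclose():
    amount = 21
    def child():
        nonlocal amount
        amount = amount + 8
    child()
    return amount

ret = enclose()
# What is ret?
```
29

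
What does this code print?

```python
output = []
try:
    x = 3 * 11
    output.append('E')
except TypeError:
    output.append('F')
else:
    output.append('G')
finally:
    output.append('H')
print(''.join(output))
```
EGH

else runs before finally when no exception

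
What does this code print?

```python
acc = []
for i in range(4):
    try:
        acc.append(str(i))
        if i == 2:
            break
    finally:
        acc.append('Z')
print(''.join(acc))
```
0Z1Z2Z

finally runs even when breaking out of loop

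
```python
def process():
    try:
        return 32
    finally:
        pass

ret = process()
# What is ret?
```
32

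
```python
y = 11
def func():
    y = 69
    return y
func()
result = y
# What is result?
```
11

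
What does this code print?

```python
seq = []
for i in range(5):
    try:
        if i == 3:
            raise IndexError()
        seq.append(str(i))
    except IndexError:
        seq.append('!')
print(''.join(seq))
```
012!4

Exception on i=3 caught, loop continues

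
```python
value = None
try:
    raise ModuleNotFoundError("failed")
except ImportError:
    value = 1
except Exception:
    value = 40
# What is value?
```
1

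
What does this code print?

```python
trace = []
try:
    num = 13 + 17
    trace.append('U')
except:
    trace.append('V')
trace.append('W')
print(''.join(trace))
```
UW

No exception, try block completes normally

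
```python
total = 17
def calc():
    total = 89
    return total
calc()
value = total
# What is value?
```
17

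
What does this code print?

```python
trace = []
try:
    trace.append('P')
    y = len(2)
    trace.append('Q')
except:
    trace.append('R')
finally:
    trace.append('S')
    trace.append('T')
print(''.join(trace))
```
PRST

Code before exception runs, then except, then all of finally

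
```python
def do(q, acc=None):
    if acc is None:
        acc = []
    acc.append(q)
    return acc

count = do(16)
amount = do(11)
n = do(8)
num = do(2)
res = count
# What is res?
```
[16]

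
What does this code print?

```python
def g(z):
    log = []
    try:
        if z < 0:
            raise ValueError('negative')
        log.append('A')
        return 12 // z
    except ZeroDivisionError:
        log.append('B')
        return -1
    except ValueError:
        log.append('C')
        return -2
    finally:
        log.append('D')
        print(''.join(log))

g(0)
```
ABD

z=0 causes ZeroDivisionError, caught, finally prints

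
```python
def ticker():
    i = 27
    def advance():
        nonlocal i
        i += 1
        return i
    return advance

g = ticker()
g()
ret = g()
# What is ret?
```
29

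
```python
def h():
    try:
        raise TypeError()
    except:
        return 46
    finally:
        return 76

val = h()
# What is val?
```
76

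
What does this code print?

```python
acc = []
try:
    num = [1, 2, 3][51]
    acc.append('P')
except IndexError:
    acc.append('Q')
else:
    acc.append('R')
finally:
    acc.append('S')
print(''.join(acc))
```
QS

Exception: except runs, else skipped, finally runs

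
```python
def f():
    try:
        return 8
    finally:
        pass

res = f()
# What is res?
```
8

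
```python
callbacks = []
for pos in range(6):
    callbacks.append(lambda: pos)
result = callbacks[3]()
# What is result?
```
5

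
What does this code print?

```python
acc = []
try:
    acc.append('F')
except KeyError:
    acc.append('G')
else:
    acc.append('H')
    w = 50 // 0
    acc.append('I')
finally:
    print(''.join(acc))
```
FH

Try succeeds, else appends 'H', ZeroDivisionError in else is uncaught, finally prints before exception propagates ('I' never appended)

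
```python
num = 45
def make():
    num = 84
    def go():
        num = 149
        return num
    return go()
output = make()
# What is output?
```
149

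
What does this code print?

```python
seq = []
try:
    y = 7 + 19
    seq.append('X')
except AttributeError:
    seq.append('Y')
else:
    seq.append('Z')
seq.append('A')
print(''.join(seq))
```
XZA

else block runs when no exception occurs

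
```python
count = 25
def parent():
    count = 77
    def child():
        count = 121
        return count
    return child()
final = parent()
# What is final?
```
121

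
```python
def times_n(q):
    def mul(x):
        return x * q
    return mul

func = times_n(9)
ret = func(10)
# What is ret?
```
90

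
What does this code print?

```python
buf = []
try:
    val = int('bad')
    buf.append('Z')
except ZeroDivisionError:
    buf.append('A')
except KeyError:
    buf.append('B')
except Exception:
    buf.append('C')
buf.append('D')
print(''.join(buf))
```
CD

ValueError not specifically caught, falls to Exception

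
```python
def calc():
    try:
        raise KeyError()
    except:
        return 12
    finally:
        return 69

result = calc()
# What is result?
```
69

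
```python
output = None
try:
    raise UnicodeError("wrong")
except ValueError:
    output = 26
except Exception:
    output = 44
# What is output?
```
26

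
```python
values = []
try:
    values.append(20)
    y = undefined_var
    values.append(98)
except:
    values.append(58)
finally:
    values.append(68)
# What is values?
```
[20, 58, 68]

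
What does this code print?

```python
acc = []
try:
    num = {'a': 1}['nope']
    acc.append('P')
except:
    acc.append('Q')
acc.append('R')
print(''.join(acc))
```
QR

Exception raised in try, caught by bare except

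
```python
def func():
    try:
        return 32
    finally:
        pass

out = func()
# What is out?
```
32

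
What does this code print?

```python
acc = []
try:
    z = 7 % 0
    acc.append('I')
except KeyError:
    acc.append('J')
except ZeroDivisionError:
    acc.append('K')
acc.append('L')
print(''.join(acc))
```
KL

ZeroDivisionError is caught by its specific handler, not KeyError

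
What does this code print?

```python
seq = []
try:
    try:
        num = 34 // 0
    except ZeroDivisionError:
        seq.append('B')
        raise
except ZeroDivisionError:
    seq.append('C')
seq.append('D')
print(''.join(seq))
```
BCD

raise without argument re-raises current exception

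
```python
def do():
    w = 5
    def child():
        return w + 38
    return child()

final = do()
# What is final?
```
43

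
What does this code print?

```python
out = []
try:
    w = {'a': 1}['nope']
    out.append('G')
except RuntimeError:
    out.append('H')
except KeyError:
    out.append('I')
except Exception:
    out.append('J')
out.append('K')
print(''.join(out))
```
IK

KeyError matches before generic Exception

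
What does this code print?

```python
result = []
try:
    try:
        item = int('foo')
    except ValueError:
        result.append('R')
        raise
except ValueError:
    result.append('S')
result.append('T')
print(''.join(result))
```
RST

raise without argument re-raises current exception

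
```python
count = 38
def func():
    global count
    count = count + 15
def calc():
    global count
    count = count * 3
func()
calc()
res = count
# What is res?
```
159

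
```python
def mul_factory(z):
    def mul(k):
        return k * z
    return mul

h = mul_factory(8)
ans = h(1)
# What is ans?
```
8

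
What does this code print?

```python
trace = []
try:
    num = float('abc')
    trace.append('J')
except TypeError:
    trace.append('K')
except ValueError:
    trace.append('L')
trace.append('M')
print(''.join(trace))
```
LM

ValueError is caught by its specific handler, not TypeError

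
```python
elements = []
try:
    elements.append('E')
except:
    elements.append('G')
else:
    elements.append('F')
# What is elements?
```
['E', 'F']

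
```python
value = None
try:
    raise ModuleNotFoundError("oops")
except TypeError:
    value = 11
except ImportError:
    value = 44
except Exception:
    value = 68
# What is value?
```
44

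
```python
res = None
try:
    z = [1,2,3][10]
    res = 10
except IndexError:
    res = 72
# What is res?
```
72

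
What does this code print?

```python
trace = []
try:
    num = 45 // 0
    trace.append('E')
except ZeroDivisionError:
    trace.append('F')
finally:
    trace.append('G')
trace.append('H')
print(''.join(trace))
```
FGH

finally always runs, even after exception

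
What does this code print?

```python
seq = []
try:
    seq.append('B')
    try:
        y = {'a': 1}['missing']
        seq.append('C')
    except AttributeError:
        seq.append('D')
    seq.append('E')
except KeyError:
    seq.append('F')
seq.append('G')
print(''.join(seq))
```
BFG

Inner handler doesn't match, propagates to outer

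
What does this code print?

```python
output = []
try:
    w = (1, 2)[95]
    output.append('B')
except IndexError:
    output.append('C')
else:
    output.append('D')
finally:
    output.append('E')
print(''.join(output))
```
CE

Exception: except runs, else skipped, finally runs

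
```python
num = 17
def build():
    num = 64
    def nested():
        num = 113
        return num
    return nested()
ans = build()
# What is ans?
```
113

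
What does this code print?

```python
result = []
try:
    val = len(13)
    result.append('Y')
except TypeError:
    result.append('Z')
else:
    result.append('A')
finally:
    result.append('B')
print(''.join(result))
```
ZB

Exception: except runs, else skipped, finally runs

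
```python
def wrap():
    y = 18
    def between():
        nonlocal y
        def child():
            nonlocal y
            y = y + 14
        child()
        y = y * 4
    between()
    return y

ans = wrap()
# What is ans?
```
128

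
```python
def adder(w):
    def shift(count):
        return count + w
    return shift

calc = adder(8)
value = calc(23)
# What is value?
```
31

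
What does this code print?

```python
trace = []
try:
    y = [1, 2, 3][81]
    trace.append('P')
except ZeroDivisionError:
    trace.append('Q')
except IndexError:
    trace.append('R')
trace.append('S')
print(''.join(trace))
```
RS

IndexError is caught by its specific handler, not ZeroDivisionError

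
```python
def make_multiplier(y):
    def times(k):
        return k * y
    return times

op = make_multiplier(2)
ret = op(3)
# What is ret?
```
6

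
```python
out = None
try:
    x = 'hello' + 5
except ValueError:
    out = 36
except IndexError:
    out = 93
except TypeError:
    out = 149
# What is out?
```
149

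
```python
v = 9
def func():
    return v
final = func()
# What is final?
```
9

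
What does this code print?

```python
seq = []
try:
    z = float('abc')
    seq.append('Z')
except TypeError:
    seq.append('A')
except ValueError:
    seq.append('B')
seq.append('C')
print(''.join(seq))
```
BC

ValueError is caught by its specific handler, not TypeError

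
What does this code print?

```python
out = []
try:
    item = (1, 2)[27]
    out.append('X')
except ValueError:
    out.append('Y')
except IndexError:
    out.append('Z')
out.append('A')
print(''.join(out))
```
ZA

IndexError is caught by its specific handler, not ValueError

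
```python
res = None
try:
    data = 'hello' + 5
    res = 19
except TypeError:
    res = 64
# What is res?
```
64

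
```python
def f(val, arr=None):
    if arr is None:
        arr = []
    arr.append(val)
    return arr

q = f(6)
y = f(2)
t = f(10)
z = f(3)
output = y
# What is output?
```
[2]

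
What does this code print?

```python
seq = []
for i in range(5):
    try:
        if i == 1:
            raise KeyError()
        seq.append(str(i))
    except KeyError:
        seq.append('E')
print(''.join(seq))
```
0E234

Exception on i=1 caught, loop continues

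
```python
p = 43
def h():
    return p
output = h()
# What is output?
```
43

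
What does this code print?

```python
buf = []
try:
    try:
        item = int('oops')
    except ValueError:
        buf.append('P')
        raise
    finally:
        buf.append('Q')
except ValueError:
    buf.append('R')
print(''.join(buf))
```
PQR

finally runs before re-raised exception propagates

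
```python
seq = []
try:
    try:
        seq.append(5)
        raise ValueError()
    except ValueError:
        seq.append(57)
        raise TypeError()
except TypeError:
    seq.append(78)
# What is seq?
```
[5, 57, 78]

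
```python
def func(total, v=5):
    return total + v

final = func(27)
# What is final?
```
32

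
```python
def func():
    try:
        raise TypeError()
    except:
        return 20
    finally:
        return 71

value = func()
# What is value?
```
71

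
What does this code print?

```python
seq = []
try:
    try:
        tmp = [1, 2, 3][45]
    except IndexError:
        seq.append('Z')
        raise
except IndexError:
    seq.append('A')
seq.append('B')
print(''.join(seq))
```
ZAB

raise without argument re-raises current exception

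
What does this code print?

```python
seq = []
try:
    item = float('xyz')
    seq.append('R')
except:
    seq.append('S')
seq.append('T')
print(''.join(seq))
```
ST

Exception raised in try, caught by bare except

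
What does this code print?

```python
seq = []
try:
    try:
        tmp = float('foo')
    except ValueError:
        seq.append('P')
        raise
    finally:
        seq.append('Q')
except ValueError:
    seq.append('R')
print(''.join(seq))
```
PQR

finally runs before re-raised exception propagates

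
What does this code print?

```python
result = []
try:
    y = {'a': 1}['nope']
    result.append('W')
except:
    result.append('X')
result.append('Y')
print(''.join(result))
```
XY

Exception raised in try, caught by bare except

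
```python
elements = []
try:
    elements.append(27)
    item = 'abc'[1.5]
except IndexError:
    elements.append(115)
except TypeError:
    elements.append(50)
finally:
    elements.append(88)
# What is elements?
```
[27, 50, 88]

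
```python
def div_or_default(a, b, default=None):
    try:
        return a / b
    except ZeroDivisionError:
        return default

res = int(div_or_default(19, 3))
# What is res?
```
6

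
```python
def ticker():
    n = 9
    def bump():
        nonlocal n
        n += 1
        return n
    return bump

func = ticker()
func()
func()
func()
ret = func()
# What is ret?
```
13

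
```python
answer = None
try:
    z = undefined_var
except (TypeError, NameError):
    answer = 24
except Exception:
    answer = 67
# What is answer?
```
24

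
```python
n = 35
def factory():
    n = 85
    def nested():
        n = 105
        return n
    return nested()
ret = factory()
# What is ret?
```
105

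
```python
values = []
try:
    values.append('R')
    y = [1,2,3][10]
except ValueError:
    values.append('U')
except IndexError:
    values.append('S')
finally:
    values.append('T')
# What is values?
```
['R', 'S', 'T']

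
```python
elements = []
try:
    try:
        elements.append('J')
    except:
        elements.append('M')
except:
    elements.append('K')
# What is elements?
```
['J']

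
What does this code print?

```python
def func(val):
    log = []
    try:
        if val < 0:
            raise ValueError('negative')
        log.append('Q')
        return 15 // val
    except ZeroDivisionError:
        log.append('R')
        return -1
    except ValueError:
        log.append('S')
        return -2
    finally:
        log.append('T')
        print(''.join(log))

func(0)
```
QRT

val=0 causes ZeroDivisionError, caught, finally prints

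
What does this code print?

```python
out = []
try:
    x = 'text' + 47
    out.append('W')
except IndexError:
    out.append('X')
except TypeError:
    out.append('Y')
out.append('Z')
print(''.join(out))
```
YZ

TypeError is caught by its specific handler, not IndexError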